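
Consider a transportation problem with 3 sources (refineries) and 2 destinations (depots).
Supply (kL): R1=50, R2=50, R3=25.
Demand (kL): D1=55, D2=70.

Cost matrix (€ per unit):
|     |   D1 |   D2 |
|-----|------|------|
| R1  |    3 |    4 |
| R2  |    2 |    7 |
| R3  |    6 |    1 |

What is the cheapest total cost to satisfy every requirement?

320

Optimal allocation:
  R1->D1: 5 × €3 = €15
  R1->D2: 45 × €4 = €180
  R2->D1: 50 × €2 = €100
  R3->D2: 25 × €1 = €25
Total = 15 + 180 + 100 + 25 = €320.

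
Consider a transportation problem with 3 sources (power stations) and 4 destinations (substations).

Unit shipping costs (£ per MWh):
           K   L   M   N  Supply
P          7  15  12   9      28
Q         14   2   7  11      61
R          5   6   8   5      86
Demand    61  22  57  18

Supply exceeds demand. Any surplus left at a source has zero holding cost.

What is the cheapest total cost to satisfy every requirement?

878

A cheapest plan:
  P–K: 11 MWh
  Q–L: 22 MWh
  Q–M: 39 MWh
  R–K: 50 MWh
  R–M: 18 MWh
  R–N: 18 MWh
Total cost = £878.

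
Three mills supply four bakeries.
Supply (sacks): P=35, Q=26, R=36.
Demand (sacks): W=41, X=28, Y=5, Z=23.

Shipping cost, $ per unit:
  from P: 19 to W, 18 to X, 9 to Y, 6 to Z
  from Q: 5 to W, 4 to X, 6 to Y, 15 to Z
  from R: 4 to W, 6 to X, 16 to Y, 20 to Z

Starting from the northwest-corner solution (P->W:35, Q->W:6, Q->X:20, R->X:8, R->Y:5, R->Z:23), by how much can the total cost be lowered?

801

Current plan cost = 35·19 + 6·5 + 20·4 + 8·6 + 5·16 + 23·20 = $1363.
Optimal plan:
  P->X: 7 sacks
  P->Y: 5 sacks
  P->Z: 23 sacks
  Q->W: 5 sacks
  Q->X: 21 sacks
  R->W: 36 sacks
Optimal cost = $562.
Saving = 1363 − 562 = $801.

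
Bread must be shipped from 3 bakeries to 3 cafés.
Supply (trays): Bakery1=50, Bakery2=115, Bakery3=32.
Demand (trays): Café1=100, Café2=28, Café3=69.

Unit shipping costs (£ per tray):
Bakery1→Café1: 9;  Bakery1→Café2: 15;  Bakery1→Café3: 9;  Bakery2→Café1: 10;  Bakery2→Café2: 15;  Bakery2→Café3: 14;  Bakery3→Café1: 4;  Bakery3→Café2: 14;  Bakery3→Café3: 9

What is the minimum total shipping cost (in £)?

A cheapest plan:
  Bakery1→Café3: 50 × £9 = £450
  Bakery2→Café1: 68 × £10 = £680
  Bakery2→Café2: 28 × £15 = £420
  Bakery2→Café3: 19 × £14 = £266
  Bakery3→Café1: 32 × £4 = £128
Total = 450 + 680 + 420 + 266 + 128 = £1944.
(Supply check: Bakery1 ships 50; Bakery2 ships 115; Bakery3 ships 32.)

1944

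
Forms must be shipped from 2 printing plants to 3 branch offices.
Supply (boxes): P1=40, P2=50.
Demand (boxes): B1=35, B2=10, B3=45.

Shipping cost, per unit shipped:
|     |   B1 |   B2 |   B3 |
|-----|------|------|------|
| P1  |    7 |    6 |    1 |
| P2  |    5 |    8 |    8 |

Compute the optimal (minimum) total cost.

A cheapest plan:
  P1 to B3: 40 × 1 = 40
  P2 to B1: 35 × 5 = 175
  P2 to B2: 10 × 8 = 80
  P2 to B3: 5 × 8 = 40
Total = 40 + 175 + 80 + 40 = 335.
(Supply check: P1 ships 40; P2 ships 50.)

335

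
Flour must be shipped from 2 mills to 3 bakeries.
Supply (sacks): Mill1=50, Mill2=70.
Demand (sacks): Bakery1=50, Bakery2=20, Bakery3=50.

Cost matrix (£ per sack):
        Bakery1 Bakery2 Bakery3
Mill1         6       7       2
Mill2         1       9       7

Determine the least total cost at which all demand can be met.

330

An optimal shipping plan:
  Mill1→Bakery3: 50 × £2 = £100
  Mill2→Bakery1: 50 × £1 = £50
  Mill2→Bakery2: 20 × £9 = £180
Total = 100 + 50 + 180 = £330.
(Supply check: Mill1 ships 50; Mill2 ships 70.)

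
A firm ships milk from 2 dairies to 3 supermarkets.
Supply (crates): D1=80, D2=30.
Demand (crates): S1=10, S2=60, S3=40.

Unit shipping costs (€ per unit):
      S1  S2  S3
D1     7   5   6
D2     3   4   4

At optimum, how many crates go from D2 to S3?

20

Optimal shipments:
  D1 to S2: 60 × €5 = €300
  D1 to S3: 20 × €6 = €120
  D2 to S1: 10 × €3 = €30
  D2 to S3: 20 × €4 = €80
Total cost = €530.
So D2→S3 carries 20 crates.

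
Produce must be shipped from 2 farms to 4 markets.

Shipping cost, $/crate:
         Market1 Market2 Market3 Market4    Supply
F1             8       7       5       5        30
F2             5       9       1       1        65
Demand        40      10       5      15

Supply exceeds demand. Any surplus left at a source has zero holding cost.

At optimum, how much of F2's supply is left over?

An optimal plan:
  F1->Market2: 10 × $7 = $70
  F2->Market1: 40 × $5 = $200
  F2->Market3: 5 × $1 = $5
  F2->Market4: 15 × $1 = $15
Total cost = $290.
F2 ships 60 of its 65, leaving 5.

5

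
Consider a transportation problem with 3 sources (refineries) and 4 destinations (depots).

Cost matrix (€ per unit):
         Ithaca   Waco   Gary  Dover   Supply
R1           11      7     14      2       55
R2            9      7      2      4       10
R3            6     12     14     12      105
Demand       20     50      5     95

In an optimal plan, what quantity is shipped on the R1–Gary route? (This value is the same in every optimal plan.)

0

Solving gives:
  R1→Dover: 55 kL
  R2→Gary: 5 kL
  R2→Dover: 5 kL
  R3→Ithaca: 20 kL
  R3→Waco: 50 kL
  R3→Dover: 35 kL
Total cost = €1280.
The route R1→Gary is not used.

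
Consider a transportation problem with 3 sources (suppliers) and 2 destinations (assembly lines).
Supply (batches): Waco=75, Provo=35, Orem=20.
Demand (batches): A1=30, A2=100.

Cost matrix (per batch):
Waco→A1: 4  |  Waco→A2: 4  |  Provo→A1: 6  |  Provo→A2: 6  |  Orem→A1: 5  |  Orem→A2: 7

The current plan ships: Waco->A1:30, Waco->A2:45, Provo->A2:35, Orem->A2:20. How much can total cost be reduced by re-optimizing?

40

Current plan cost = 30·4 + 45·4 + 35·6 + 20·7 = 650.
Optimal plan:
  Waco–A1: 10 × 4 = 40
  Waco–A2: 65 × 4 = 260
  Provo–A2: 35 × 6 = 210
  Orem–A1: 20 × 5 = 100
Optimal cost = 610.
Saving = 650 − 610 = 40.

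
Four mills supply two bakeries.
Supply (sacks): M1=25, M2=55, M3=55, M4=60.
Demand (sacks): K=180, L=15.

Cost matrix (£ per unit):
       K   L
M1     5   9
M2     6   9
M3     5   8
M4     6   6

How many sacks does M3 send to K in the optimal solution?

55

Optimal shipments:
  M1 to K: 25 × £5 = £125
  M2 to K: 55 × £6 = £330
  M3 to K: 55 × £5 = £275
  M4 to K: 45 × £6 = £270
  M4 to L: 15 × £6 = £90
Total cost = £1090.
So M3→K carries 55 sacks.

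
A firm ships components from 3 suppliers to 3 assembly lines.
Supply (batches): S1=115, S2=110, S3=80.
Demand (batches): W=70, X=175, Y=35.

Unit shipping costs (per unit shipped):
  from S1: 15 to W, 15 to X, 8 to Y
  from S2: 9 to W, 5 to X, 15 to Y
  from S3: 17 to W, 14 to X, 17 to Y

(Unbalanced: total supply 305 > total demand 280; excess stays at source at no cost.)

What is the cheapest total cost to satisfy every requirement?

One minimum-cost allocation:
  S1->W: 70 batches
  S1->Y: 35 batches
  S2->X: 110 batches
  S3->X: 65 batches
Total cost = 2790.

2790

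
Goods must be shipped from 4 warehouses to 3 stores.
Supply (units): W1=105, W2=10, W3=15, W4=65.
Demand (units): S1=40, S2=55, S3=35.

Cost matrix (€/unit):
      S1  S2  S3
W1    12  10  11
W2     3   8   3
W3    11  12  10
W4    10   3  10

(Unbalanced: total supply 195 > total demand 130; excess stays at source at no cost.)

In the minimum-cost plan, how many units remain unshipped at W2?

An optimal plan:
  W1->S1: 20 × €12 = €240
  W1->S3: 20 × €11 = €220
  W2->S1: 10 × €3 = €30
  W3->S3: 15 × €10 = €150
  W4->S1: 10 × €10 = €100
  W4->S2: 55 × €3 = €165
Total cost = €905.
W2 ships 10 of its 10, leaving 0.

0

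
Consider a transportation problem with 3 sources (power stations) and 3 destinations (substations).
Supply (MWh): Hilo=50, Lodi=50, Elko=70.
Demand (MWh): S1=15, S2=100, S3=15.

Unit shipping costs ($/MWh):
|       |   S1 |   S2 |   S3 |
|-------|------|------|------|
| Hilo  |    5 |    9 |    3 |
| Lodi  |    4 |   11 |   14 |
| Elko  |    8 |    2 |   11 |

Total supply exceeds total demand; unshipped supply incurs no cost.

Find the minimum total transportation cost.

An optimal shipping plan:
  Hilo to S2: 30 × $9 = $270
  Hilo to S3: 15 × $3 = $45
  Lodi to S1: 15 × $4 = $60
  Elko to S2: 70 × $2 = $140
Total = 270 + 45 + 60 + 140 = $515.

515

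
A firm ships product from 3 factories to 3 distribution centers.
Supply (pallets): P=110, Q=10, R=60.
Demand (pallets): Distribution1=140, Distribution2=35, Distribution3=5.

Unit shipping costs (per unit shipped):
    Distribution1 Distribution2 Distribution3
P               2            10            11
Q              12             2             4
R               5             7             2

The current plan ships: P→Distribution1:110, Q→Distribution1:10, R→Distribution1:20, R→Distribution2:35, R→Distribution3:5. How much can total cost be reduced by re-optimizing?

Current plan cost = 110·2 + 10·12 + 20·5 + 35·7 + 5·2 = 695.
Optimal plan:
  P→Distribution1: 110 × 2 = 220
  Q→Distribution2: 10 × 2 = 20
  R→Distribution1: 30 × 5 = 150
  R→Distribution2: 25 × 7 = 175
  R→Distribution3: 5 × 2 = 10
Optimal cost = 575.
Saving = 695 − 575 = 120.

120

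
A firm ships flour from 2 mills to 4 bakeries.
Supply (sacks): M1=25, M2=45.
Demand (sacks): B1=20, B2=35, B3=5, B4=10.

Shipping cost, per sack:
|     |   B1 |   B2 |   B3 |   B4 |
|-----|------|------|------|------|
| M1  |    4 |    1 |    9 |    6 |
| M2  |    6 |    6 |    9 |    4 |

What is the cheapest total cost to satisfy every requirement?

290

Optimal allocation:
  M1 to B2: 25 sacks
  M2 to B1: 20 sacks
  M2 to B2: 10 sacks
  M2 to B3: 5 sacks
  M2 to B4: 10 sacks
Total cost = 290.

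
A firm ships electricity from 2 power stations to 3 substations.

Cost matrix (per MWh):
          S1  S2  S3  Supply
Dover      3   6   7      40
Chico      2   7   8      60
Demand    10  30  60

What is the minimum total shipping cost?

An optimal shipping plan:
  Dover to S2: 30 × 6 = 180
  Dover to S3: 10 × 7 = 70
  Chico to S1: 10 × 2 = 20
  Chico to S3: 50 × 8 = 400
Total = 180 + 70 + 20 + 400 = 670.
(Supply check: Dover ships 40; Chico ships 60.)

670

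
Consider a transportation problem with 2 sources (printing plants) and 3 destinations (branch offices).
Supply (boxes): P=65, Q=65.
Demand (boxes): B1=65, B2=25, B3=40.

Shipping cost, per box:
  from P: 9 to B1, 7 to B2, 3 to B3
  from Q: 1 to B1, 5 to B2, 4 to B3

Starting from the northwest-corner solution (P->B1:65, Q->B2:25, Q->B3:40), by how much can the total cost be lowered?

Current plan cost = 65·9 + 25·5 + 40·4 = 870.
Optimal plan:
  P→B2: 25 × 7 = 175
  P→B3: 40 × 3 = 120
  Q→B1: 65 × 1 = 65
Optimal cost = 360.
Saving = 870 − 360 = 510.

510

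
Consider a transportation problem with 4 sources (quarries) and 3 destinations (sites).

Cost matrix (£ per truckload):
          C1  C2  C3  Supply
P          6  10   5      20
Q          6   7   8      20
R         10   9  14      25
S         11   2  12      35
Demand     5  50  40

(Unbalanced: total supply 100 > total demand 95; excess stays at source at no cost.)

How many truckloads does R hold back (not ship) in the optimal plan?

5

An optimal plan:
  P->C3: 20 × £5 = £100
  Q->C3: 20 × £8 = £160
  R->C1: 5 × £10 = £50
  R->C2: 15 × £9 = £135
  S->C2: 35 × £2 = £70
Total cost = £515.
R ships 20 of its 25, leaving 5.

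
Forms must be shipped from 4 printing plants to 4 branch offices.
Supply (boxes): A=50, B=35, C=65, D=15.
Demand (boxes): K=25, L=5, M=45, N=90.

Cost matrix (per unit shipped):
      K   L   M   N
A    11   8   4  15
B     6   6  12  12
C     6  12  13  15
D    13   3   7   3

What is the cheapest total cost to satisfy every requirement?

1435

A cheapest plan:
  A to L: 5 boxes
  A to M: 45 boxes
  B to N: 35 boxes
  C to K: 25 boxes
  C to N: 40 boxes
  D to N: 15 boxes
Total cost = 1435.
(Supply check: A ships 50; B ships 35; C ships 65; D ships 15.)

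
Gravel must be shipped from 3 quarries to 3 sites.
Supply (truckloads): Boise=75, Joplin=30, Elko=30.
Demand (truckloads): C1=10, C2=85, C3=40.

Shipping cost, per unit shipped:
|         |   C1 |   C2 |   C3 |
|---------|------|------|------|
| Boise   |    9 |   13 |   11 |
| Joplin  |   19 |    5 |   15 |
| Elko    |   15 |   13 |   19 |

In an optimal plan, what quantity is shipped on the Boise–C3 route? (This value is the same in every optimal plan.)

40

Solving gives:
  Boise→C1: 10 × 9 = 90
  Boise→C2: 25 × 13 = 325
  Boise→C3: 40 × 11 = 440
  Joplin→C2: 30 × 5 = 150
  Elko→C2: 30 × 13 = 390
Total cost = 1395.
So Boise→C3 carries 40 truckloads.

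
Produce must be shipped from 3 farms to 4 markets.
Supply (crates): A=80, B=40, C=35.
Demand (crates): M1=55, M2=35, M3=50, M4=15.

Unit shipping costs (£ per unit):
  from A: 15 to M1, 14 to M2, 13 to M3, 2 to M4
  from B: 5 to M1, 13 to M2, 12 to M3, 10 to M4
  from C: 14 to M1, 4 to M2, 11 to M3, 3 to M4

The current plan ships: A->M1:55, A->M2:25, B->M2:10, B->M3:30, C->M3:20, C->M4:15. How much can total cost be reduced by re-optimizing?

685

Current plan cost = 55·15 + 25·14 + 10·13 + 30·12 + 20·11 + 15·3 = £1930.
Optimal plan:
  A→M1: 15 × £15 = £225
  A→M3: 50 × £13 = £650
  A→M4: 15 × £2 = £30
  B→M1: 40 × £5 = £200
  C→M2: 35 × £4 = £140
Optimal cost = £1245.
Saving = 1930 − 1245 = £685.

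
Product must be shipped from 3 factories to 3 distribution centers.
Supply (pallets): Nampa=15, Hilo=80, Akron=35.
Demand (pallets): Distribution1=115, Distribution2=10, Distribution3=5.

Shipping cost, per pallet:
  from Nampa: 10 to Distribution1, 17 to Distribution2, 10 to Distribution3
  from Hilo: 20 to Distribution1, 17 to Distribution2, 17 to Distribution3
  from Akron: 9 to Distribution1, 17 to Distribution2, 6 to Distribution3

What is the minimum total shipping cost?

A cheapest plan:
  Nampa to Distribution1: 15 pallets
  Hilo to Distribution1: 70 pallets
  Hilo to Distribution2: 10 pallets
  Akron to Distribution1: 30 pallets
  Akron to Distribution3: 5 pallets
Total cost = 2020.
(Supply check: Nampa ships 15; Hilo ships 80; Akron ships 35.)

2020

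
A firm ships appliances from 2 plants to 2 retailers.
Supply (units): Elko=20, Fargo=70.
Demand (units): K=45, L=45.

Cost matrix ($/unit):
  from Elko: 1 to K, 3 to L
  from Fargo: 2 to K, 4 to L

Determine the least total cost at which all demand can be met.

One minimum-cost allocation:
  Elko–L: 20 × $3 = $60
  Fargo–K: 45 × $2 = $90
  Fargo–L: 25 × $4 = $100
Total = 60 + 90 + 100 = $250.

250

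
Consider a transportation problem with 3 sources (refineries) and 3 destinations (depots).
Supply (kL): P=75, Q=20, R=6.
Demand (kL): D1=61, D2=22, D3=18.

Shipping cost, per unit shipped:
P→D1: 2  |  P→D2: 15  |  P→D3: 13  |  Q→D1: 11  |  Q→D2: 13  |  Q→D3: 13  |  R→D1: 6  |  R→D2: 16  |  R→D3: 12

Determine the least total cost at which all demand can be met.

One minimum-cost allocation:
  P->D1: 61 × 2 = 122
  P->D2: 2 × 15 = 30
  P->D3: 12 × 13 = 156
  Q->D2: 20 × 13 = 260
  R->D3: 6 × 12 = 72
Total = 122 + 30 + 156 + 260 + 72 = 640.

640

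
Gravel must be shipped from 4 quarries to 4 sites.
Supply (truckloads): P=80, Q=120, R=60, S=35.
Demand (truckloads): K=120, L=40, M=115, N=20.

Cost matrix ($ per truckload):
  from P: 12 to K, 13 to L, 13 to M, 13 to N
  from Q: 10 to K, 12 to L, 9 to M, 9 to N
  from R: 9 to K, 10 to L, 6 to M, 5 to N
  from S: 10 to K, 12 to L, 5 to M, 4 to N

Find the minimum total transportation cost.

2675

An optimal shipping plan:
  P–K: 40 × $12 = $480
  P–L: 40 × $13 = $520
  Q–K: 80 × $10 = $800
  Q–M: 40 × $9 = $360
  R–M: 60 × $6 = $360
  S–M: 15 × $5 = $75
  S–N: 20 × $4 = $80
Total = 480 + 520 + 800 + 360 + 360 + 75 + 80 = $2675.
(Supply check: P ships 80; Q ships 120; R ships 60; S ships 35.)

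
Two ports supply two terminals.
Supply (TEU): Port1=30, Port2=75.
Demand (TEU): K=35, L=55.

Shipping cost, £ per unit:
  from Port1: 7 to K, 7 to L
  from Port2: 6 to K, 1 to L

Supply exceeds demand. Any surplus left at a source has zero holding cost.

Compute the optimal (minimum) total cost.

One minimum-cost allocation:
  Port1->K: 15 × £7 = £105
  Port2->K: 20 × £6 = £120
  Port2->L: 55 × £1 = £55
Total = 105 + 120 + 55 = £280.

280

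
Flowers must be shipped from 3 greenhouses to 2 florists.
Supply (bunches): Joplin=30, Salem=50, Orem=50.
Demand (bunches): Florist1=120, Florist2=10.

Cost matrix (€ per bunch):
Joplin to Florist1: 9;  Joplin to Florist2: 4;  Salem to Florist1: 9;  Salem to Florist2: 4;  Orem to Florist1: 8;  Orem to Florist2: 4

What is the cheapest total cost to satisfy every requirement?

A cheapest plan:
  Joplin→Florist1: 20 × €9 = €180
  Joplin→Florist2: 10 × €4 = €40
  Salem→Florist1: 50 × €9 = €450
  Orem→Florist1: 50 × €8 = €400
Total = 180 + 40 + 450 + 400 = €1070.

1070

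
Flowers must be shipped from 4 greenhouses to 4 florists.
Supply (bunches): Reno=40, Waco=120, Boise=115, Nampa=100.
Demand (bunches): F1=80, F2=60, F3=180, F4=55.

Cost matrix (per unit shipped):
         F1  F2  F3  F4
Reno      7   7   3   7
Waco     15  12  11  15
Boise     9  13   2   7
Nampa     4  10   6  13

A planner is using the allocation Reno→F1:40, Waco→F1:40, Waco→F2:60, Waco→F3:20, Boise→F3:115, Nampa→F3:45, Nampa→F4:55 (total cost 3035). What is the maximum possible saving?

645

Current plan cost = 40·7 + 40·15 + 60·12 + 20·11 + 115·2 + 45·6 + 55·13 = 3035.
Optimal plan:
  Reno->F3: 40 bunches
  Waco->F2: 60 bunches
  Waco->F3: 5 bunches
  Waco->F4: 55 bunches
  Boise->F3: 115 bunches
  Nampa->F1: 80 bunches
  Nampa->F3: 20 bunches
Optimal cost = 2390.
Saving = 3035 − 2390 = 645.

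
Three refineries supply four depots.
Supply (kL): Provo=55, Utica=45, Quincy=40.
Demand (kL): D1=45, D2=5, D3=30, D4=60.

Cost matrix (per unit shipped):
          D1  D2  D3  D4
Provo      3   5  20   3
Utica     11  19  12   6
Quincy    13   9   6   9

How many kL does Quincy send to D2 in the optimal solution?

Solving gives:
  Provo→D1: 45 kL
  Provo→D4: 10 kL
  Utica→D4: 45 kL
  Quincy→D2: 5 kL
  Quincy→D3: 30 kL
  Quincy→D4: 5 kL
Total cost = 705.
So Quincy→D2 carries 5 kL.

5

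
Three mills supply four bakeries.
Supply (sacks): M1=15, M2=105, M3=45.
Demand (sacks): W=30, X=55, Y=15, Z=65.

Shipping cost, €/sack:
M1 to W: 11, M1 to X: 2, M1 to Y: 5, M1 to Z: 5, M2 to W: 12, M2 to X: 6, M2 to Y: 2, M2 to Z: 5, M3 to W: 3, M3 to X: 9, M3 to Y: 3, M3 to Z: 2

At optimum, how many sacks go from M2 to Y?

15

Solving gives:
  M1->X: 15 × €2 = €30
  M2->X: 40 × €6 = €240
  M2->Y: 15 × €2 = €30
  M2->Z: 50 × €5 = €250
  M3->W: 30 × €3 = €90
  M3->Z: 15 × €2 = €30
Total cost = €670.
So M2→Y carries 15 sacks.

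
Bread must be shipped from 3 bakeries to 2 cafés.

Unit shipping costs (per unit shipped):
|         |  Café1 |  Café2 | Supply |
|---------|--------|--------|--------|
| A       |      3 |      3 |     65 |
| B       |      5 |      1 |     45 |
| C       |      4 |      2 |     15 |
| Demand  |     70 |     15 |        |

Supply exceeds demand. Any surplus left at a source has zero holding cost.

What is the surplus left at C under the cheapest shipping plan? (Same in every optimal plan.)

10

Minimum-cost shipments:
  A to Café1: 65 × 3 = 195
  B to Café2: 15 × 1 = 15
  C to Café1: 5 × 4 = 20
Total cost = 230.
C ships 5 of its 15, leaving 10.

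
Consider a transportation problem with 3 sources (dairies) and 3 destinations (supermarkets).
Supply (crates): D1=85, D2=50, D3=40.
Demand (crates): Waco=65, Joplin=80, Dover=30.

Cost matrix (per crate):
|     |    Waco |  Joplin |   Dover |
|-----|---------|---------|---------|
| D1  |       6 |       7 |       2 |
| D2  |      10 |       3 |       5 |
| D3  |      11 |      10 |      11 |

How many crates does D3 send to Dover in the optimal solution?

0

The minimum-cost plan:
  D1 to Waco: 55 × 6 = 330
  D1 to Dover: 30 × 2 = 60
  D2 to Joplin: 50 × 3 = 150
  D3 to Waco: 10 × 11 = 110
  D3 to Joplin: 30 × 10 = 300
Total cost = 950.
The route D3→Dover is not used.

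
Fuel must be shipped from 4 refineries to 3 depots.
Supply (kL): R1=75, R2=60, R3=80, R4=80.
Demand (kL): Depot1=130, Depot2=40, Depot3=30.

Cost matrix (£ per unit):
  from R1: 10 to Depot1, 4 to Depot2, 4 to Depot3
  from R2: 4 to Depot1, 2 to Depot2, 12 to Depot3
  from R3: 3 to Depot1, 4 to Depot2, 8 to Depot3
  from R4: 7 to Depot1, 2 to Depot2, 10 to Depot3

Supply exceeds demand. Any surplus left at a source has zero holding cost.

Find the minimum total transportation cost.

640

Optimal allocation:
  R1->Depot3: 30 × £4 = £120
  R2->Depot1: 50 × £4 = £200
  R3->Depot1: 80 × £3 = £240
  R4->Depot2: 40 × £2 = £80
Total = 120 + 200 + 240 + 80 = £640.
(Supply check: R1 ships 30; R2 ships 50; R3 ships 80; R4 ships 40.)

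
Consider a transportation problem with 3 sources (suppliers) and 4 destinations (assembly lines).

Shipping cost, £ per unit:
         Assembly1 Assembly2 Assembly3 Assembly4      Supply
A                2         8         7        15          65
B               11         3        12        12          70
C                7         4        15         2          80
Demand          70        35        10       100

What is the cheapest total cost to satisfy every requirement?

810

An optimal shipping plan:
  A to Assembly1: 65 × £2 = £130
  B to Assembly1: 5 × £11 = £55
  B to Assembly2: 35 × £3 = £105
  B to Assembly3: 10 × £12 = £120
  B to Assembly4: 20 × £12 = £240
  C to Assembly4: 80 × £2 = £160
Total = 130 + 55 + 105 + 120 + 240 + 160 = £810.
(Supply check: A ships 65; B ships 70; C ships 80.)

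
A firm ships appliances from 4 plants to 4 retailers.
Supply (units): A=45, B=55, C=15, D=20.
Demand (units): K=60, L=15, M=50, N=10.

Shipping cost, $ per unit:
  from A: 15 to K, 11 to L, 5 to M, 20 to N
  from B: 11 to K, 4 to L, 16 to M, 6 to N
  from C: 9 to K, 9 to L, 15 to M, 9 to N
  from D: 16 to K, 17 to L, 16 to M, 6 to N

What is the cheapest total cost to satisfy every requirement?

1080

One minimum-cost allocation:
  A→M: 45 × $5 = $225
  B→K: 40 × $11 = $440
  B→L: 15 × $4 = $60
  C→K: 15 × $9 = $135
  D→K: 5 × $16 = $80
  D→M: 5 × $16 = $80
  D→N: 10 × $6 = $60
Total = 225 + 440 + 60 + 135 + 80 + 80 + 60 = $1080.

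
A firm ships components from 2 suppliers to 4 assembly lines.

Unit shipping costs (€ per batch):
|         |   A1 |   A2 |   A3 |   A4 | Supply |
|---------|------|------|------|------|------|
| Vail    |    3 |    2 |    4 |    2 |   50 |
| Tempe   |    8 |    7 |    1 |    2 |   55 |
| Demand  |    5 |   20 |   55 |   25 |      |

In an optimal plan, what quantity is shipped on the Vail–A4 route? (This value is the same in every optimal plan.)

25

The minimum-cost plan:
  Vail to A1: 5 batches
  Vail to A2: 20 batches
  Vail to A4: 25 batches
  Tempe to A3: 55 batches
Total cost = €160.
So Vail→A4 carries 25 batches.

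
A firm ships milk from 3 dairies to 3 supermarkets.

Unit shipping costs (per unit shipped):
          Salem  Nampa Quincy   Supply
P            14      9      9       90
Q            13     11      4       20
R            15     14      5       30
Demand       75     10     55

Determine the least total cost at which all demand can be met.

1415

An optimal shipping plan:
  P→Salem: 75 × 14 = 1050
  P→Nampa: 10 × 9 = 90
  P→Quincy: 5 × 9 = 45
  Q→Quincy: 20 × 4 = 80
  R→Quincy: 30 × 5 = 150
Total = 1050 + 90 + 45 + 80 + 150 = 1415.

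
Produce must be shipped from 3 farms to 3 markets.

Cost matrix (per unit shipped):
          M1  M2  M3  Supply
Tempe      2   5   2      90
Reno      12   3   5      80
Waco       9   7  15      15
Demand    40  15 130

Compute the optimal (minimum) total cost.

One minimum-cost allocation:
  Tempe–M1: 25 × 2 = 50
  Tempe–M3: 65 × 2 = 130
  Reno–M2: 15 × 3 = 45
  Reno–M3: 65 × 5 = 325
  Waco–M1: 15 × 9 = 135
Total = 50 + 130 + 45 + 325 + 135 = 685.
(Supply check: Tempe ships 90; Reno ships 80; Waco ships 15.)

685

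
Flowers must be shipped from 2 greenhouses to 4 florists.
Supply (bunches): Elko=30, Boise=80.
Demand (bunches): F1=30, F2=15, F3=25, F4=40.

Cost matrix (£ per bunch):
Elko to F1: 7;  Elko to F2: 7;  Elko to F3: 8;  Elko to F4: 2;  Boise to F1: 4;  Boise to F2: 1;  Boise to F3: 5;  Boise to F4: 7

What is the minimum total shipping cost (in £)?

Optimal allocation:
  Elko–F4: 30 bunches
  Boise–F1: 30 bunches
  Boise–F2: 15 bunches
  Boise–F3: 25 bunches
  Boise–F4: 10 bunches
Total cost = £390.
(Supply check: Elko ships 30; Boise ships 80.)

390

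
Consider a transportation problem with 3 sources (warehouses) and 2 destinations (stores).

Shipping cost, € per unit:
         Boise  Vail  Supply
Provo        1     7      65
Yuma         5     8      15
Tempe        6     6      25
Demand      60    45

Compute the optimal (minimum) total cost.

365

A cheapest plan:
  Provo->Boise: 60 × €1 = €60
  Provo->Vail: 5 × €7 = €35
  Yuma->Vail: 15 × €8 = €120
  Tempe->Vail: 25 × €6 = €150
Total = 60 + 35 + 120 + 150 = €365.
(Supply check: Provo ships 65; Yuma ships 15; Tempe ships 25.)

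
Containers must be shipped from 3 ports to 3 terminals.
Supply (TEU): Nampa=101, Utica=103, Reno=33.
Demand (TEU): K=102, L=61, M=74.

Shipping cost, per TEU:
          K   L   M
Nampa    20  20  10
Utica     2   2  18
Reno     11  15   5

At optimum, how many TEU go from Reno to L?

Solving gives:
  Nampa to L: 27 TEU
  Nampa to M: 74 TEU
  Utica to K: 69 TEU
  Utica to L: 34 TEU
  Reno to K: 33 TEU
Total cost = 1849.
The route Reno→L is not used.

0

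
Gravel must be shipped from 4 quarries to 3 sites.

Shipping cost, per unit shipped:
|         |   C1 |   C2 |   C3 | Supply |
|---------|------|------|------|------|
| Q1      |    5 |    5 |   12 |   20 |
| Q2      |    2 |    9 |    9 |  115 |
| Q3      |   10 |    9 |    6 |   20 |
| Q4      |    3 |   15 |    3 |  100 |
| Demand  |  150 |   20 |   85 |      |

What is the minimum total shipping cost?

Optimal allocation:
  Q1 to C2: 20 truckloads
  Q2 to C1: 115 truckloads
  Q3 to C3: 20 truckloads
  Q4 to C1: 35 truckloads
  Q4 to C3: 65 truckloads
Total cost = 750.

750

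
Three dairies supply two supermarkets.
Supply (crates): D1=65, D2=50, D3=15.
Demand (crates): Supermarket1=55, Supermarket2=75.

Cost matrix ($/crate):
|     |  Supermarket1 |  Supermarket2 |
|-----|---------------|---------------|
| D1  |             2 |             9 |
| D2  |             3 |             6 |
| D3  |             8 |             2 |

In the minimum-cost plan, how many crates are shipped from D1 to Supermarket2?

Solving gives:
  D1–Supermarket1: 55 × $2 = $110
  D1–Supermarket2: 10 × $9 = $90
  D2–Supermarket2: 50 × $6 = $300
  D3–Supermarket2: 15 × $2 = $30
Total cost = $530.
So D1→Supermarket2 carries 10 crates.

10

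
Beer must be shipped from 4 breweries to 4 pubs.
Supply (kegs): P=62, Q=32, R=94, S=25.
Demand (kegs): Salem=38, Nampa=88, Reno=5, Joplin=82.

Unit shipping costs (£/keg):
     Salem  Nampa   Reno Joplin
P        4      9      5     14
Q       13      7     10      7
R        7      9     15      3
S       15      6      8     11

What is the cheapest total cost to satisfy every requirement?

1076

An optimal shipping plan:
  P–Salem: 38 × £4 = £152
  P–Nampa: 19 × £9 = £171
  P–Reno: 5 × £5 = £25
  Q–Nampa: 32 × £7 = £224
  R–Nampa: 12 × £9 = £108
  R–Joplin: 82 × £3 = £246
  S–Nampa: 25 × £6 = £150
Total = 152 + 171 + 25 + 224 + 108 + 246 + 150 = £1076.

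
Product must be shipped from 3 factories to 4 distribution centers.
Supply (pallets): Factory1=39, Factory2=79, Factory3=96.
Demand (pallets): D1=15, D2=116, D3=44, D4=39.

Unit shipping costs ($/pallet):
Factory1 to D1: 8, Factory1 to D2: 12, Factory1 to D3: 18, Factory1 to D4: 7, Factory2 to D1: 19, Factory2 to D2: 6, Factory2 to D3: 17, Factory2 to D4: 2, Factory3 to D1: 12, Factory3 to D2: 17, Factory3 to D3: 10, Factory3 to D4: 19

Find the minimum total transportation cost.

Optimal allocation:
  Factory1 to D4: 39 × $7 = $273
  Factory2 to D2: 79 × $6 = $474
  Factory3 to D1: 15 × $12 = $180
  Factory3 to D2: 37 × $17 = $629
  Factory3 to D3: 44 × $10 = $440
Total = 273 + 474 + 180 + 629 + 440 = $1996.
(Supply check: Factory1 ships 39; Factory2 ships 79; Factory3 ships 96.)

1996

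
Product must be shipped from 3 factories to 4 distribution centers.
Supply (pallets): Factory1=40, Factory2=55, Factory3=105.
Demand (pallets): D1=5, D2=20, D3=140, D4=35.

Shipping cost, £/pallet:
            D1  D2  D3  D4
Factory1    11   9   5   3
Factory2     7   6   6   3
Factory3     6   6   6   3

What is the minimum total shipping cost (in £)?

1055

An optimal shipping plan:
  Factory1 to D3: 40 × £5 = £200
  Factory2 to D2: 20 × £6 = £120
  Factory2 to D3: 35 × £6 = £210
  Factory3 to D1: 5 × £6 = £30
  Factory3 to D3: 65 × £6 = £390
  Factory3 to D4: 35 × £3 = £105
Total = 200 + 120 + 210 + 30 + 390 + 105 = £1055.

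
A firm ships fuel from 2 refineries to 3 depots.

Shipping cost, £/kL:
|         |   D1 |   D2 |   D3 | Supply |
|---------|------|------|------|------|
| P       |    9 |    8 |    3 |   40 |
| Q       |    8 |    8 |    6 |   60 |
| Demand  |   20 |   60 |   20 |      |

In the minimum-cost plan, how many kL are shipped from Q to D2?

The minimum-cost plan:
  P->D2: 20 kL
  P->D3: 20 kL
  Q->D1: 20 kL
  Q->D2: 40 kL
Total cost = £700.
So Q→D2 carries 40 kL.

40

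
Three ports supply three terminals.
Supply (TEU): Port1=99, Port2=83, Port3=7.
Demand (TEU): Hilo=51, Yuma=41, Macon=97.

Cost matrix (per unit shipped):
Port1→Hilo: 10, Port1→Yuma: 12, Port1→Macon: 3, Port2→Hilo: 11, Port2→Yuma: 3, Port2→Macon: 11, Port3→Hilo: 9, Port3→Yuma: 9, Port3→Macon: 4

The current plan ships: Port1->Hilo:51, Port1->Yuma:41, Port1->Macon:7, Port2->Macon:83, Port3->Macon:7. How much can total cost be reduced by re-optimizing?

Current plan cost = 51·10 + 41·12 + 7·3 + 83·11 + 7·4 = 1964.
Optimal plan:
  Port1 to Hilo: 2 × 10 = 20
  Port1 to Macon: 97 × 3 = 291
  Port2 to Hilo: 42 × 11 = 462
  Port2 to Yuma: 41 × 3 = 123
  Port3 to Hilo: 7 × 9 = 63
Optimal cost = 959.
Saving = 1964 − 959 = 1005.

1005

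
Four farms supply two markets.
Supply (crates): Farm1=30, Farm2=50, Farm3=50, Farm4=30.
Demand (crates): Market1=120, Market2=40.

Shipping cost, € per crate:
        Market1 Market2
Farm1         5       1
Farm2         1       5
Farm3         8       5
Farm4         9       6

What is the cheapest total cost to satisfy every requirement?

720

Optimal allocation:
  Farm1 to Market2: 30 × €1 = €30
  Farm2 to Market1: 50 × €1 = €50
  Farm3 to Market1: 40 × €8 = €320
  Farm3 to Market2: 10 × €5 = €50
  Farm4 to Market1: 30 × €9 = €270
Total = 30 + 50 + 320 + 50 + 270 = €720.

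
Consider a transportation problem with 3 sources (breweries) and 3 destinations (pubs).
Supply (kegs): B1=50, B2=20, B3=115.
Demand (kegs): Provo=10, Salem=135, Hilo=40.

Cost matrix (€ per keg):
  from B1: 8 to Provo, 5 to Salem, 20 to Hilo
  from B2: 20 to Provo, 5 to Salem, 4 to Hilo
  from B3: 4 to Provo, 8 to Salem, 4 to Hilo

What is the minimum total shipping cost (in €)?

One minimum-cost allocation:
  B1→Salem: 50 kegs
  B2→Salem: 20 kegs
  B3→Provo: 10 kegs
  B3→Salem: 65 kegs
  B3→Hilo: 40 kegs
Total cost = €1070.
(Supply check: B1 ships 50; B2 ships 20; B3 ships 115.)

1070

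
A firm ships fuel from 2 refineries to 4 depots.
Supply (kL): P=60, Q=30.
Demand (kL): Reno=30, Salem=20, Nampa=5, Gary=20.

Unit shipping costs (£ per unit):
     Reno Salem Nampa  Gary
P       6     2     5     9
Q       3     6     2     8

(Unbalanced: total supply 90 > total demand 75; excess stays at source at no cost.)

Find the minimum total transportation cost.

335

An optimal shipping plan:
  P->Reno: 5 × £6 = £30
  P->Salem: 20 × £2 = £40
  P->Gary: 20 × £9 = £180
  Q->Reno: 25 × £3 = £75
  Q->Nampa: 5 × £2 = £10
Total = 30 + 40 + 180 + 75 + 10 = £335.
(Supply check: P ships 45; Q ships 30.)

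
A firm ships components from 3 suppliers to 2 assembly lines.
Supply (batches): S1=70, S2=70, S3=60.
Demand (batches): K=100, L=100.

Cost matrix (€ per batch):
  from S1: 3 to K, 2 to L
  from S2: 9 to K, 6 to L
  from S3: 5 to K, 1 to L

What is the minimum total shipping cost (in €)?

One minimum-cost allocation:
  S1->K: 70 × €3 = €210
  S2->K: 30 × €9 = €270
  S2->L: 40 × €6 = €240
  S3->L: 60 × €1 = €60
Total = 210 + 270 + 240 + 60 = €780.

780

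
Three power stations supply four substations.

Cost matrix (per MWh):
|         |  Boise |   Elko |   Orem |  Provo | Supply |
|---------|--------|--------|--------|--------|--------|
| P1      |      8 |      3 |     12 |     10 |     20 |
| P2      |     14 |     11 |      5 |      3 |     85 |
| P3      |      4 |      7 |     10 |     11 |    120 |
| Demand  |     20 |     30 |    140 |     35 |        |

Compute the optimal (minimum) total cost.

1465

One minimum-cost allocation:
  P1->Elko: 20 × 3 = 60
  P2->Orem: 50 × 5 = 250
  P2->Provo: 35 × 3 = 105
  P3->Boise: 20 × 4 = 80
  P3->Elko: 10 × 7 = 70
  P3->Orem: 90 × 10 = 900
Total = 60 + 250 + 105 + 80 + 70 + 900 = 1465.
(Supply check: P1 ships 20; P2 ships 85; P3 ships 120.)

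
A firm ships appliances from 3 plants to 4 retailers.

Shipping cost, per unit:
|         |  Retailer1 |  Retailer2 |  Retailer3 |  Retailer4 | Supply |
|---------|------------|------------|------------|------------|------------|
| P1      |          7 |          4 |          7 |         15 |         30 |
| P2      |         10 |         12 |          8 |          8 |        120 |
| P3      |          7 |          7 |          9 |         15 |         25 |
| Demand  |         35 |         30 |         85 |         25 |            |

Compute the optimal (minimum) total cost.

One minimum-cost allocation:
  P1 to Retailer2: 30 × 4 = 120
  P2 to Retailer1: 10 × 10 = 100
  P2 to Retailer3: 85 × 8 = 680
  P2 to Retailer4: 25 × 8 = 200
  P3 to Retailer1: 25 × 7 = 175
Total = 120 + 100 + 680 + 200 + 175 = 1275.
(Supply check: P1 ships 30; P2 ships 120; P3 ships 25.)

1275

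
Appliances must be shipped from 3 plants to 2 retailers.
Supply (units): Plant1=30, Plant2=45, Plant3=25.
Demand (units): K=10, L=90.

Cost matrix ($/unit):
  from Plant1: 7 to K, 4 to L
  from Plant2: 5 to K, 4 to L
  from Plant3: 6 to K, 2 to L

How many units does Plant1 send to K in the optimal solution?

Optimal shipments:
  Plant1 to L: 30 × $4 = $120
  Plant2 to K: 10 × $5 = $50
  Plant2 to L: 35 × $4 = $140
  Plant3 to L: 25 × $2 = $50
Total cost = $360.
The route Plant1→K is not used.

0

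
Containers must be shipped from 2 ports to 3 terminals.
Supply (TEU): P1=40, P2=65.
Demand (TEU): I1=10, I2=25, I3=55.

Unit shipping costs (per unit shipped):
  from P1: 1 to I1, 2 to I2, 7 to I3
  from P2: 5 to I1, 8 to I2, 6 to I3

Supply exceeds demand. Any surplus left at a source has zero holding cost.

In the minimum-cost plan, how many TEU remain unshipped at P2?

An optimal plan:
  P1 to I1: 10 × 1 = 10
  P1 to I2: 25 × 2 = 50
  P2 to I3: 55 × 6 = 330
Total cost = 390.
P2 ships 55 of its 65, leaving 10.

10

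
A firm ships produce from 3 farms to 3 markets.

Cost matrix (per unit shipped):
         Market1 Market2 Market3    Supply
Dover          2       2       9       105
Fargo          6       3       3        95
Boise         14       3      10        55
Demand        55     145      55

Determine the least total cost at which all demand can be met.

660

Optimal allocation:
  Dover to Market1: 55 × 2 = 110
  Dover to Market2: 50 × 2 = 100
  Fargo to Market2: 40 × 3 = 120
  Fargo to Market3: 55 × 3 = 165
  Boise to Market2: 55 × 3 = 165
Total = 110 + 100 + 120 + 165 + 165 = 660.
(Supply check: Dover ships 105; Fargo ships 95; Boise ships 55.)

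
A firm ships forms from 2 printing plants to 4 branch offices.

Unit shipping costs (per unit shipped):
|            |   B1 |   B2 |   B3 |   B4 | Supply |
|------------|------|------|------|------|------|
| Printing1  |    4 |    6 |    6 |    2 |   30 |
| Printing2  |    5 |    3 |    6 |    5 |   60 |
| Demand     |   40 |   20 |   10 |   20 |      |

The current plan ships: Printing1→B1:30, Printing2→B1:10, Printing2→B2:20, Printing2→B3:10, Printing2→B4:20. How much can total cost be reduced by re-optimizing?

Current plan cost = 30·4 + 10·5 + 20·3 + 10·6 + 20·5 = 390.
Optimal plan:
  Printing1->B1: 10 × 4 = 40
  Printing1->B4: 20 × 2 = 40
  Printing2->B1: 30 × 5 = 150
  Printing2->B2: 20 × 3 = 60
  Printing2->B3: 10 × 6 = 60
Optimal cost = 350.
Saving = 390 − 350 = 40.

40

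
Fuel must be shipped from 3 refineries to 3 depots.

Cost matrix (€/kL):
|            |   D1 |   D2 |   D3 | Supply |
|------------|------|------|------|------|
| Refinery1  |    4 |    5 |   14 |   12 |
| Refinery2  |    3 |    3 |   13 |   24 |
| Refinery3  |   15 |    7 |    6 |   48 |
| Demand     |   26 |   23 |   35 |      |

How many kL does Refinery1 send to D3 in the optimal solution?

Optimal shipments:
  Refinery1 to D1: 12 kL
  Refinery2 to D1: 14 kL
  Refinery2 to D2: 10 kL
  Refinery3 to D2: 13 kL
  Refinery3 to D3: 35 kL
Total cost = €421.
The route Refinery1→D3 is not used.

0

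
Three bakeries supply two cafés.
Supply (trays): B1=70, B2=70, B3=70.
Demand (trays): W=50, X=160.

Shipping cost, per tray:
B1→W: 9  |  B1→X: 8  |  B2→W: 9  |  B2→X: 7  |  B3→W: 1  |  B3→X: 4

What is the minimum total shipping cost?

An optimal shipping plan:
  B1→X: 70 × 8 = 560
  B2→X: 70 × 7 = 490
  B3→W: 50 × 1 = 50
  B3→X: 20 × 4 = 80
Total = 560 + 490 + 50 + 80 = 1180.
(Supply check: B1 ships 70; B2 ships 70; B3 ships 70.)

1180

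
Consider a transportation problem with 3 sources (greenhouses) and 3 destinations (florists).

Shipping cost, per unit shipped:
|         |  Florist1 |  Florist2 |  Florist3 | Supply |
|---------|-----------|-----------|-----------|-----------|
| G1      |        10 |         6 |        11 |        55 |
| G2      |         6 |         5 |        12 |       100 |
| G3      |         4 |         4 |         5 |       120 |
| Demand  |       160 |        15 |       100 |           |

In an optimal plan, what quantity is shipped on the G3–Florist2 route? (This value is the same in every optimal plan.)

0

Solving gives:
  G1–Florist2: 15 bunches
  G1–Florist3: 40 bunches
  G2–Florist1: 100 bunches
  G3–Florist1: 60 bunches
  G3–Florist3: 60 bunches
Total cost = 1670.
The route G3→Florist2 is not used.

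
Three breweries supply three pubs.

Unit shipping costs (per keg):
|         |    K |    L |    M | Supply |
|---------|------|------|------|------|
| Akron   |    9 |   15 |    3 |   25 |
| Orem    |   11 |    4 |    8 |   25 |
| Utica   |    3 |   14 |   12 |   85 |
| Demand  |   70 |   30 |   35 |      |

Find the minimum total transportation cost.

One minimum-cost allocation:
  Akron–M: 25 × 3 = 75
  Orem–L: 25 × 4 = 100
  Utica–K: 70 × 3 = 210
  Utica–L: 5 × 14 = 70
  Utica–M: 10 × 12 = 120
Total = 75 + 100 + 210 + 70 + 120 = 575.

575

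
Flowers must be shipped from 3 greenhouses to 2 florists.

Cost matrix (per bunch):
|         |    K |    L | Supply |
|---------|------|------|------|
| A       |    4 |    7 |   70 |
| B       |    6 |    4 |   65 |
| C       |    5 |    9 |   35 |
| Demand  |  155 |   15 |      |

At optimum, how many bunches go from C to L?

Optimal shipments:
  A->K: 70 × 4 = 280
  B->K: 50 × 6 = 300
  B->L: 15 × 4 = 60
  C->K: 35 × 5 = 175
Total cost = 815.
The route C→L is not used.

0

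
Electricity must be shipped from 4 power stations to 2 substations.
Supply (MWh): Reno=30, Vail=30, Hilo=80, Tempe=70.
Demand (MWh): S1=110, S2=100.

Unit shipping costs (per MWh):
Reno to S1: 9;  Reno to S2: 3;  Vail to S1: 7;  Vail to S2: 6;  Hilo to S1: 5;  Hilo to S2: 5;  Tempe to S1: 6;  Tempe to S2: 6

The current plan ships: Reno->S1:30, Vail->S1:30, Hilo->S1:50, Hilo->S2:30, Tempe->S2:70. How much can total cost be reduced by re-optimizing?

Current plan cost = 30·9 + 30·7 + 50·5 + 30·5 + 70·6 = 1300.
Optimal plan:
  Reno to S2: 30 × 3 = 90
  Vail to S2: 30 × 6 = 180
  Hilo to S1: 80 × 5 = 400
  Tempe to S1: 30 × 6 = 180
  Tempe to S2: 40 × 6 = 240
Optimal cost = 1090.
Saving = 1300 − 1090 = 210.

210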